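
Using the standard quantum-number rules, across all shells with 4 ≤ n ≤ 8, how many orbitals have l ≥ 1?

Per-shell orbital counts meeting the constraint:
n=4 → 15; n=5 → 24; n=6 → 35; n=7 → 48; n=8 → 63.
Total orbitals: 15 + 24 + 35 + 48 + 63 = 185.

185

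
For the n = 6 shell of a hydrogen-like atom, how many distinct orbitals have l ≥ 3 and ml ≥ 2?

9

Contributions: l=3 → 2; l=4 → 3; l=5 → 4.
Total orbitals: 2 + 3 + 4 = 9.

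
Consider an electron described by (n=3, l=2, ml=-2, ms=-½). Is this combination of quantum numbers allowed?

Valid

n = 3 is a positive integer. l = 2 satisfies 0 ≤ l ≤ n−1 = 2. ml = -2 lies in the range −l … +l (here −2 … 2). ms = -1/2 is one of ±1/2.
All four constraints are satisfied.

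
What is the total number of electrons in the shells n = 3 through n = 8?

398

Shell n has n² orbitals: 3²=9 + 4²=16 + 5²=25 + 6²=36 + 7²=49 + 8²=64 = 199 orbitals.
Two spin states per orbital: 2 × 199 = 398 electrons.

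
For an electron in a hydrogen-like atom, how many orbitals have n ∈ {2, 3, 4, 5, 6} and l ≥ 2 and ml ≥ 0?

Count contributing orbitals for each principal shell:
n=3 → 3; n=4 → 7; n=5 → 12; n=6 → 18.
Total orbitals: 3 + 7 + 12 + 18 = 40.

40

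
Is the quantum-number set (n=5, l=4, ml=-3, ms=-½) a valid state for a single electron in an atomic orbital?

n = 5 is a positive integer. l = 4 satisfies 0 ≤ l ≤ n−1 = 4. ml = -3 lies in the range −l … +l (here −4 … 4). ms = -1/2 is one of ±1/2.
All four constraints are satisfied.

Allowed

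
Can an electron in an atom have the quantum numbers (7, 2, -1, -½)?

Valid

n = 7 is a positive integer. ℓ = 2 satisfies 0 ≤ ℓ ≤ n−1 = 6. m_ℓ = -1 lies in the range −ℓ … +ℓ (here −2 … 2). m_s = -1/2 is one of ±1/2.
All four constraints are satisfied.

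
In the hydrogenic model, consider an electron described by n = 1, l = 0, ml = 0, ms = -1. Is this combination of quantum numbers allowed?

The spin quantum number for an electron can only be ms = +1/2 or −1/2; ms = -1 is not one of those.

Invalid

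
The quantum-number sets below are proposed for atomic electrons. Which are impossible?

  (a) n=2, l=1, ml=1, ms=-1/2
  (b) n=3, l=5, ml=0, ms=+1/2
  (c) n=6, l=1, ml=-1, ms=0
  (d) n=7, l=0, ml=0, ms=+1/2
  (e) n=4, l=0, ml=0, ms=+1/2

(b) and (c)

(b) has l = 5 ≥ n = 3, violating 0 ≤ l ≤ n−1.
(c) has ms = 0, but an electron's spin must be ±1/2.
The remaining sets (a), (d), (e) satisfy all four rules.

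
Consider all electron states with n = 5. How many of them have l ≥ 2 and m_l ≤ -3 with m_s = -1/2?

3

The n = 5 shell has l = 0 through 4; check each.
The (l, m_l) pairs meeting l ≥ 2 and m_l ≤ -3 give: l=3 → 1; l=4 → 2.
Orbitals: 1 + 2 = 3. With m_s fixed to a single value there is one state per orbital, giving 3 states.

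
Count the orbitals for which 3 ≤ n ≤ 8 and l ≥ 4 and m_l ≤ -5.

10

Go shell by shell, enumerating (l, m_l) with l ≥ 4 and m_l ≤ -5:
n=6 → 1; n=7 → 3; n=8 → 6.
Total orbitals: 1 + 3 + 6 = 10.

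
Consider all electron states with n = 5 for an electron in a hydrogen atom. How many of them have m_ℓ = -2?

6

Go through ℓ = 0, …, 4 (the values permitted for n = 5).
The (ℓ, m_ℓ) pairs meeting m_ℓ = -2 give: ℓ=2 → 1; ℓ=3 → 1; ℓ=4 → 1.
Orbitals: 1 + 1 + 1 = 3. Each orbital carries two spin states, so 3 × 2 = 6 states.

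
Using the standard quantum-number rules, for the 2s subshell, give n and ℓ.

The leading integer gives n = 2; the letter 's' means ℓ = 0.

n = 2, ℓ = 0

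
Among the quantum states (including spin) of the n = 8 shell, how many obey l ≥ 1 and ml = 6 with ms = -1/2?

2

For n = 8, l ranges over 0 … 7.
Per l-value: l=6 → 1; l=7 → 1.
Orbitals: 1 + 1 = 2. With ms fixed to a single value there is one state per orbital, giving 2 states.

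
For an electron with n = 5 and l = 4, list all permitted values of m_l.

-4, -3, -2, -1, 0, 1, 2, 3, 4

m_l takes every integer from −l to +l. With l = 4 that gives the 9 values -4, -3, -2, -1, 0, 1, 2, 3, 4.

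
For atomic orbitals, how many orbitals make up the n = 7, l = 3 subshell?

A subshell has 2l+1 orbitals; with l = 3, that's 7.

7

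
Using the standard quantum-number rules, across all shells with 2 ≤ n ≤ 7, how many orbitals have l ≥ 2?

115

For each n in the range, tally the orbitals obeying l ≥ 2:
n=3 → 5; n=4 → 12; n=5 → 21; n=6 → 32; n=7 → 45.
Total orbitals: 5 + 12 + 21 + 32 + 45 = 115.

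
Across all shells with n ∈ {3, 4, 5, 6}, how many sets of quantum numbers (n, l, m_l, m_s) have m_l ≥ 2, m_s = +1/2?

20

Work shell by shell — for each n, count the (l, m_l) pairs that satisfy m_l ≥ 2:
n=3 → 1; n=4 → 3; n=5 → 6; n=6 → 10.
Orbitals: 1 + 3 + 6 + 10 = 20. With m_s fixed to +1/2 there is one state per orbital, so 20 states.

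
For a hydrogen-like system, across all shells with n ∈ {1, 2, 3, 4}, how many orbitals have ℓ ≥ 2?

17

Count contributing orbitals for each principal shell:
n=3 → 5; n=4 → 12.
Total orbitals: 5 + 12 = 17.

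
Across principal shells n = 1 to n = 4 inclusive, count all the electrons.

60

Shell n has n² orbitals: 1²=1 + 2²=4 + 3²=9 + 4²=16 = 30 orbitals.
Two spin states per orbital: 2 × 30 = 60 electrons.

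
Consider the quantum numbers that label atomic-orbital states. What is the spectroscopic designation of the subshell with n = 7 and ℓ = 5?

7h

ℓ = 5 corresponds to the letter 'h', so the subshell is 7h.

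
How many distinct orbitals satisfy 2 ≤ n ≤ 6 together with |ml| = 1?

Per-shell orbital counts meeting the constraint:
n=2 → 2; n=3 → 4; n=4 → 6; n=5 → 8; n=6 → 10.
Total orbitals: 2 + 4 + 6 + 8 + 10 = 30.

30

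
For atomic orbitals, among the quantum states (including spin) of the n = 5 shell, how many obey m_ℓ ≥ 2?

Go through ℓ = 0, …, 4 (the values permitted for n = 5).
Contributions: ℓ=2 → 1; ℓ=3 → 2; ℓ=4 → 3.
Orbitals: 1 + 2 + 3 = 6. Each orbital carries two spin states, so 6 × 2 = 12 states.

12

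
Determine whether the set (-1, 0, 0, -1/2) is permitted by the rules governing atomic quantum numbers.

No

The principal quantum number must be a positive integer (n ≥ 1), but here n = -1.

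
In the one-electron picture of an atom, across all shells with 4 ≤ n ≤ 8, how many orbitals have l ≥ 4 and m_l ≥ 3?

Per-shell orbital counts meeting the constraint:
n=5 → 2; n=6 → 5; n=7 → 9; n=8 → 14.
Total orbitals: 2 + 5 + 9 + 14 = 30.

30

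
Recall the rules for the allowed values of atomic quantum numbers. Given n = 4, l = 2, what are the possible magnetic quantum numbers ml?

-2, -1, 0, 1, 2

ml takes every integer from −l to +l. With l = 2 that gives the 5 values -2, -1, 0, 1, 2.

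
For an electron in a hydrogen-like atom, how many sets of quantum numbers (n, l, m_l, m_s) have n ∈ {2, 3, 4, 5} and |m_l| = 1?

40

Count contributing orbitals for each principal shell:
n=2 → 2; n=3 → 4; n=4 → 6; n=5 → 8.
Orbitals: 2 + 4 + 6 + 8 = 20. Including both spin states (m_s = ±1/2) gives 2 × 20 = 40 states.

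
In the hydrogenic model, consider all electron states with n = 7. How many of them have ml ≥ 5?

Go through l = 0, …, 6 (the values permitted for n = 7).
Orbitals with ml ≥ 5, by l: l=5 → 1; l=6 → 2.
Orbitals: 1 + 2 = 3. Each orbital carries two spin states, so 3 × 2 = 6 states.

6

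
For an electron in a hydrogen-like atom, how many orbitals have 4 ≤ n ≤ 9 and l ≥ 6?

Per-shell orbital counts meeting the constraint:
n=7 → 13; n=8 → 28; n=9 → 45.
Total orbitals: 13 + 28 + 45 = 86.

86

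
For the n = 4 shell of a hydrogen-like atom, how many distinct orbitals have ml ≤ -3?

1

Orbitals with ml ≤ -3, by l: l=3 → 1.
Total orbitals: 1.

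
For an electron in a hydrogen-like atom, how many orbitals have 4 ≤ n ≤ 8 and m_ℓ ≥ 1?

Treat each shell separately and count matching orbitals:
n=4 → 6; n=5 → 10; n=6 → 15; n=7 → 21; n=8 → 28.
Total orbitals: 6 + 10 + 15 + 21 + 28 = 80.

80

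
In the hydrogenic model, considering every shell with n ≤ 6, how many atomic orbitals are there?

91

Total orbitals = 1² + 2² + 3² + 4² + 5² + 6² = 91.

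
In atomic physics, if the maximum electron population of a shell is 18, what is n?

2n² = 18 ⇒ n² = 9 ⇒ n = 3.

n = 3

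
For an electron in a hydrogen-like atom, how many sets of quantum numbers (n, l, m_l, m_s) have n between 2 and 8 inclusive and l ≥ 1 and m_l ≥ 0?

224

For each n in the range, tally the orbitals obeying l ≥ 1 and m_l ≥ 0:
n=2 → 2; n=3 → 5; n=4 → 9; n=5 → 14; n=6 → 20; n=7 → 27; n=8 → 35.
Orbitals: 2 + 5 + 9 + 14 + 20 + 27 + 35 = 112. Including both spin states (m_s = ±1/2) gives 2 × 112 = 224 states.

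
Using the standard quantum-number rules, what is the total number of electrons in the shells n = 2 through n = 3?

Shell n has n² orbitals: 2²=4 + 3²=9 = 13 orbitals.
Two spin states per orbital: 2 × 13 = 26 electrons.

26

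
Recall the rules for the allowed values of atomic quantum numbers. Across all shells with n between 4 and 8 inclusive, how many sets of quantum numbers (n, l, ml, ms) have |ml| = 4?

40

For each n in the range, tally the orbitals obeying |ml| = 4:
n=5 → 2; n=6 → 4; n=7 → 6; n=8 → 8.
Orbitals: 2 + 4 + 6 + 8 = 20. Including both spin states (ms = ±1/2) gives 2 × 20 = 40 states.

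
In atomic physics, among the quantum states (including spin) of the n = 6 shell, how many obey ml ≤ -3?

12

The (l, ml) pairs meeting ml ≤ -3 give: l=3 → 1; l=4 → 2; l=5 → 3.
Orbitals: 1 + 2 + 3 = 6. Each orbital carries two spin states, so 6 × 2 = 12 states.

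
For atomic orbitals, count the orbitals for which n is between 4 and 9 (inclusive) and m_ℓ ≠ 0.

Treat each shell separately and count matching orbitals:
n=4 → 12; n=5 → 20; n=6 → 30; n=7 → 42; n=8 → 56; n=9 → 72.
Total orbitals: 12 + 20 + 30 + 42 + 56 + 72 = 232.

232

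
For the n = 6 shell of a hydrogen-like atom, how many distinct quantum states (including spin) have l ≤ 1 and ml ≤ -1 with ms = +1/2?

1

For n = 6, l ranges over 0 … 5.
Per l-value: l=1 → 1.
Orbitals: 1. With ms fixed to a single value there is one state per orbital, giving 1 state.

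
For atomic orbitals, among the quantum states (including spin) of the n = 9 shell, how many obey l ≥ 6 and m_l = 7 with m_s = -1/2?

2

For n = 9, l ranges over 0 … 8.
Per l-value: l=7 → 1; l=8 → 1.
Orbitals: 1 + 1 = 2. With m_s fixed to a single value there is one state per orbital, giving 2 states.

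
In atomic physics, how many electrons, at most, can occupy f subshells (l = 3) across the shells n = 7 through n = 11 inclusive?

An f subshell (l = 3) exists for every n ≥ 4, so shells n = 7, 8, 9, 10, 11 each contribute one — 5 subshells.
Since each f subshell holds 2(2·3+1) = 14 electrons, the total is 5 × 14 = 70.

70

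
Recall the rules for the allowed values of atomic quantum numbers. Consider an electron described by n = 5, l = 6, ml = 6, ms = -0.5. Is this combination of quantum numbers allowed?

Invalid

The orbital quantum number must satisfy 0 ≤ l ≤ n−1. With n = 5 the allowed l values are 0, 1, 2, 3, 4, so l = 6 is out of range.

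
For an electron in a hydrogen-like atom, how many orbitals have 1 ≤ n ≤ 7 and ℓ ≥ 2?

115

Count contributing orbitals for each principal shell:
n=3 → 5; n=4 → 12; n=5 → 21; n=6 → 32; n=7 → 45.
Total orbitals: 5 + 12 + 21 + 32 + 45 = 115.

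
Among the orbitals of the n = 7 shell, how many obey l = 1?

3

Go through l = 0, …, 6 (the values permitted for n = 7).
Per l-value: l=1 → 3.
Total orbitals: 3.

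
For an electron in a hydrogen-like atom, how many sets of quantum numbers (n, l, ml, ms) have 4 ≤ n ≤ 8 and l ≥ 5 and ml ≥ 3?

44

Work shell by shell — for each n, count the (l, ml) pairs that satisfy l ≥ 5 and ml ≥ 3:
n=6 → 3; n=7 → 7; n=8 → 12.
Orbitals: 3 + 7 + 12 = 22. Including both spin states (ms = ±1/2) gives 2 × 22 = 44 states.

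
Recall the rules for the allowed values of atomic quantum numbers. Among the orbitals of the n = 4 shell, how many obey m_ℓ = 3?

1

For n = 4, ℓ ranges over 0 … 3.
Contributions: ℓ=3 → 1.
Total orbitals: 1.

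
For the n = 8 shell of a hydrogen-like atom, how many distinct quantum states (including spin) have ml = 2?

For n = 8, l ranges over 0 … 7.
The (l, ml) pairs meeting ml = 2 give: l=2 → 1; l=3 → 1; l=4 → 1; l=5 → 1; l=6 → 1; l=7 → 1.
Orbitals: 1 + 1 + 1 + 1 + 1 + 1 = 6. Each orbital carries two spin states, so 6 × 2 = 12 states.

12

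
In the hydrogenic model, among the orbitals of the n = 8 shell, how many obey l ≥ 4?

For n = 8, l ranges over 0 … 7.
Orbitals with l ≥ 4, by l: l=4 → 9; l=5 → 11; l=6 → 13; l=7 → 15.
Total orbitals: 9 + 11 + 13 + 15 = 48.

48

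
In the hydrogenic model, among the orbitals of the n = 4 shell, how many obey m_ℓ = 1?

Contributions: ℓ=1 → 1; ℓ=2 → 1; ℓ=3 → 1.
Total orbitals: 1 + 1 + 1 = 3.

3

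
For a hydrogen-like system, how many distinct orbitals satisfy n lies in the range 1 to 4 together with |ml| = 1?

12

Treat each shell separately and count matching orbitals:
n=2 → 2; n=3 → 4; n=4 → 6.
Total orbitals: 2 + 4 + 6 = 12.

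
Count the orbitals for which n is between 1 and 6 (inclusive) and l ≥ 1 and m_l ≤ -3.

10

For each n in the range, tally the orbitals obeying l ≥ 1 and m_l ≤ -3:
n=4 → 1; n=5 → 3; n=6 → 6.
Total orbitals: 1 + 3 + 6 = 10.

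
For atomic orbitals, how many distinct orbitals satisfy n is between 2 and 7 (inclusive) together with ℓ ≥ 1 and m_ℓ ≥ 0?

Work shell by shell — for each n, count the (ℓ, m_ℓ) pairs that satisfy ℓ ≥ 1 and m_ℓ ≥ 0:
n=2 → 2; n=3 → 5; n=4 → 9; n=5 → 14; n=6 → 20; n=7 → 27.
Total orbitals: 2 + 5 + 9 + 14 + 20 + 27 = 77.

77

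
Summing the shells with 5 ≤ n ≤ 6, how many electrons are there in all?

Shell n has n² orbitals: 5²=25 + 6²=36 = 61 orbitals.
Two spin states per orbital: 2 × 61 = 122 electrons.

122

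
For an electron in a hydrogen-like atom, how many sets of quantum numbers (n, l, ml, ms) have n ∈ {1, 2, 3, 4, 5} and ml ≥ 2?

Per-shell orbital counts meeting the constraint:
n=3 → 1; n=4 → 3; n=5 → 6.
Orbitals: 1 + 3 + 6 = 10. Including both spin states (ms = ±1/2) gives 2 × 10 = 20 states.

20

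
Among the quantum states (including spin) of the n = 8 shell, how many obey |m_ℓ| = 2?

24

The n = 8 shell has ℓ = 0 through 7; check each.
Orbitals with |m_ℓ| = 2, by ℓ: ℓ=2 → 2; ℓ=3 → 2; ℓ=4 → 2; ℓ=5 → 2; ℓ=6 → 2; ℓ=7 → 2.
Orbitals: 2 + 2 + 2 + 2 + 2 + 2 = 12. Each orbital carries two spin states, so 12 × 2 = 24 states.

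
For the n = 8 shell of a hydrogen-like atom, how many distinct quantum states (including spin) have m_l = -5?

Orbitals with m_l = -5, by l: l=5 → 1; l=6 → 1; l=7 → 1.
Orbitals: 1 + 1 + 1 = 3. Each orbital carries two spin states, so 3 × 2 = 6 states.

6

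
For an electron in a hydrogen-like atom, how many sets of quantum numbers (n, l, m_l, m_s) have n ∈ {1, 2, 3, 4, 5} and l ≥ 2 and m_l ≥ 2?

20

For each n in the range, tally the orbitals obeying l ≥ 2 and m_l ≥ 2:
n=3 → 1; n=4 → 3; n=5 → 6.
Orbitals: 1 + 3 + 6 = 10. Including both spin states (m_s = ±1/2) gives 2 × 10 = 20 states.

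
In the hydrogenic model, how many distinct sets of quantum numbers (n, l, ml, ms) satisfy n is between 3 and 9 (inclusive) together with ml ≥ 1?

238

Work shell by shell — for each n, count the (l, ml) pairs that satisfy ml ≥ 1:
n=3 → 3; n=4 → 6; n=5 → 10; n=6 → 15; n=7 → 21; n=8 → 28; n=9 → 36.
Orbitals: 3 + 6 + 10 + 15 + 21 + 28 + 36 = 119. Including both spin states (ms = ±1/2) gives 2 × 119 = 238 states.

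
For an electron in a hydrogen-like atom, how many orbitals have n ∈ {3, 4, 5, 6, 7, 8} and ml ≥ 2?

56

Work shell by shell — for each n, count the (l, ml) pairs that satisfy ml ≥ 2:
n=3 → 1; n=4 → 3; n=5 → 6; n=6 → 10; n=7 → 15; n=8 → 21.
Total orbitals: 1 + 3 + 6 + 10 + 15 + 21 = 56.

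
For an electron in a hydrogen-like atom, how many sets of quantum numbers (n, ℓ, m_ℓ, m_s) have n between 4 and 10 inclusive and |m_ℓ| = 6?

Per-shell orbital counts meeting the constraint:
n=7 → 2; n=8 → 4; n=9 → 6; n=10 → 8.
Orbitals: 2 + 4 + 6 + 8 = 20. Including both spin states (m_s = ±1/2) gives 2 × 20 = 40 states.

40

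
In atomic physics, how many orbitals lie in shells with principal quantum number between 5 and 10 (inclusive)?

Shell n has n² orbitals: 5²=25 + 6²=36 + 7²=49 + 8²=64 + 9²=81 + 10²=100 = 355 orbitals.

355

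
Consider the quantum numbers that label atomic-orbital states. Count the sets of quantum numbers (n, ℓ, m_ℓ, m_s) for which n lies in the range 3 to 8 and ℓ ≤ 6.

For each n in the range, tally the orbitals obeying ℓ ≤ 6:
n=3 → 9; n=4 → 16; n=5 → 25; n=6 → 36; n=7 → 49; n=8 → 49.
Orbitals: 9 + 16 + 25 + 36 + 49 + 49 = 184. Including both spin states (m_s = ±1/2) gives 2 × 184 = 368 states.

368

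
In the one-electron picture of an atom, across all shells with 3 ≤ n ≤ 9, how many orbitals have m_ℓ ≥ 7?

4

Count contributing orbitals for each principal shell:
n=8 → 1; n=9 → 3.
Total orbitals: 1 + 3 = 4.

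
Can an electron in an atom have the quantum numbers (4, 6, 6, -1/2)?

The orbital quantum number must satisfy 0 ≤ ℓ ≤ n−1. With n = 4 the allowed ℓ values are 0, 1, 2, 3, so ℓ = 6 is out of range.

Invalid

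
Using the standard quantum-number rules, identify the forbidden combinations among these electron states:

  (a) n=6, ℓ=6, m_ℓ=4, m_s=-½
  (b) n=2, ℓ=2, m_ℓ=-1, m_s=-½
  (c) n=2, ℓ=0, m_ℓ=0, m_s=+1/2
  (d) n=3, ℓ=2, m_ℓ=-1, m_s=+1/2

(a) has ℓ = 6 ≥ n = 6, violating 0 ≤ ℓ ≤ n−1.
(b) has ℓ = 2 ≥ n = 2, violating 0 ≤ ℓ ≤ n−1.
The remaining sets (c), (d) satisfy all four rules.

(a) and (b)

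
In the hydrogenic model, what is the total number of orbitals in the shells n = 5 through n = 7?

Shell n has n² orbitals: 5²=25 + 6²=36 + 7²=49 = 110 orbitals.

110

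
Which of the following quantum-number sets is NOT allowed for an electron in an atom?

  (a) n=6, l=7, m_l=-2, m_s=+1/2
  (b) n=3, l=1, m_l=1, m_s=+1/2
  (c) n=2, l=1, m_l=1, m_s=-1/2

(a)

(a) has l = 7 ≥ n = 6, violating 0 ≤ l ≤ n−1.
The remaining sets (b), (c) satisfy all four rules.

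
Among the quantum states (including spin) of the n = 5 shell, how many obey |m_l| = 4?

4

For n = 5, l ranges over 0 … 4.
Per l-value: l=4 → 2.
Orbitals: 2. Each orbital carries two spin states, so 2 × 2 = 4 states.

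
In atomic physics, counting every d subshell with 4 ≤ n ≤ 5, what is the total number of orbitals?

10

A d subshell (l = 2) exists for every n ≥ 3, so shells n = 4, 5 each contribute one — 2 subshells.
Since each d subshell has 2·2+1 = 5 orbitals, the total is 2 × 5 = 10.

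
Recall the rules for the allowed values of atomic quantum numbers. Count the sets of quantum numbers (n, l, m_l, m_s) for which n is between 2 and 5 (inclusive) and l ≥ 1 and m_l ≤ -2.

Count contributing orbitals for each principal shell:
n=3 → 1; n=4 → 3; n=5 → 6.
Orbitals: 1 + 3 + 6 = 10. Including both spin states (m_s = ±1/2) gives 2 × 10 = 20 states.

20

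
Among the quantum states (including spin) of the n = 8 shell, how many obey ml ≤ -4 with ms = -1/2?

10

Per l-value: l=4 → 1; l=5 → 2; l=6 → 3; l=7 → 4.
Orbitals: 1 + 2 + 3 + 4 = 10. With ms fixed to a single value there is one state per orbital, giving 10 states.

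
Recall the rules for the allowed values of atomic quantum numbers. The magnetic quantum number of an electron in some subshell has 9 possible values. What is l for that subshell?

l = 4

m_l ranges over 2l+1 integers, so 2l+1 = 9 ⇒ l = 4.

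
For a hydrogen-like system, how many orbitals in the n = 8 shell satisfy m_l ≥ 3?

15

Go through l = 0, …, 7 (the values permitted for n = 8).
The (l, m_l) pairs meeting m_l ≥ 3 give: l=3 → 1; l=4 → 2; l=5 → 3; l=6 → 4; l=7 → 5.
Total orbitals: 1 + 2 + 3 + 4 + 5 = 15.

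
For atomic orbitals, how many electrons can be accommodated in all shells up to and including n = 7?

280

Total orbitals = 1² + 2² + 3² + 4² + 5² + 6² + 7² = 140. Doubling for spin gives 280 electrons.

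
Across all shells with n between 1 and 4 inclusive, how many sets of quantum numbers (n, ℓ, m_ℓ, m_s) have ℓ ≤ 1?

Per-shell orbital counts meeting the constraint:
n=1 → 1; n=2 → 4; n=3 → 4; n=4 → 4.
Orbitals: 1 + 4 + 4 + 4 = 13. Including both spin states (m_s = ±1/2) gives 2 × 13 = 26 states.

26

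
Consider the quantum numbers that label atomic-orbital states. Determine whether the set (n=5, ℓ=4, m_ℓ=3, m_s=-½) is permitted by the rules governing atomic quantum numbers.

n = 5 is a positive integer. ℓ = 4 satisfies 0 ≤ ℓ ≤ n−1 = 4. m_ℓ = 3 lies in the range −ℓ … +ℓ (here −4 … 4). m_s = -1/2 is one of ±1/2.
All four constraints are satisfied.

Valid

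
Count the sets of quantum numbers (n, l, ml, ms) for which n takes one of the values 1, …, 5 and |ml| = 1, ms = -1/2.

Count contributing orbitals for each principal shell:
n=2 → 2; n=3 → 4; n=4 → 6; n=5 → 8.
Orbitals: 2 + 4 + 6 + 8 = 20. With ms fixed to -1/2 there is one state per orbital, so 20 states.

20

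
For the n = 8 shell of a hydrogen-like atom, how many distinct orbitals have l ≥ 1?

63

Go through l = 0, …, 7 (the values permitted for n = 8).
Orbitals with l ≥ 1, by l: l=1 → 3; l=2 → 5; l=3 → 7; l=4 → 9; l=5 → 11; l=6 → 13; l=7 → 15.
Total orbitals: 3 + 5 + 7 + 9 + 11 + 13 + 15 = 63.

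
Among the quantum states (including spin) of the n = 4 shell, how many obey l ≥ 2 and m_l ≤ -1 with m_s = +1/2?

The n = 4 shell has l = 0 through 3; check each.
The (l, m_l) pairs meeting l ≥ 2 and m_l ≤ -1 give: l=2 → 2; l=3 → 3.
Orbitals: 2 + 3 = 5. With m_s fixed to a single value there is one state per orbital, giving 5 states.

5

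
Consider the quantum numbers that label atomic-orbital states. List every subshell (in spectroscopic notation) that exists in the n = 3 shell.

3s, 3p, 3d

For n = 3, ℓ runs from 0 to 2. In spectroscopic notation ℓ = 0,1,2,… ↔ s,p,d,f,g,h,i, so the subshells are 3s, 3p, 3d.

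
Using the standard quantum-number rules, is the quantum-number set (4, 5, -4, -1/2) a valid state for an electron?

The orbital quantum number must satisfy 0 ≤ ℓ ≤ n−1. With n = 4 the allowed ℓ values are 0, 1, 2, 3, so ℓ = 5 is out of range.

No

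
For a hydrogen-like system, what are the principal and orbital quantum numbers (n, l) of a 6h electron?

The leading integer gives n = 6; the letter 'h' means l = 5.

n = 6, l = 5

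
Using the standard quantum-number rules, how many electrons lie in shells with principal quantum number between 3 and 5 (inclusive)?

100

Shell n has n² orbitals: 3²=9 + 4²=16 + 5²=25 = 50 orbitals.
Two spin states per orbital: 2 × 50 = 100 electrons.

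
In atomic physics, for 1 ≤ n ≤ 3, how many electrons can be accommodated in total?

Total orbitals = 1² + 2² + 3² = 14. Doubling for spin gives 28 electrons.

28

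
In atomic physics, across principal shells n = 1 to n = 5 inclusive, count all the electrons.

Shell n has n² orbitals: 1²=1 + 2²=4 + 3²=9 + 4²=16 + 5²=25 = 55 orbitals.
Two spin states per orbital: 2 × 55 = 110 electrons.

110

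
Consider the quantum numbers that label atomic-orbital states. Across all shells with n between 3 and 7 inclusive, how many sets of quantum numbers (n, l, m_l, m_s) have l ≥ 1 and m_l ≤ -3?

Per-shell orbital counts meeting the constraint:
n=4 → 1; n=5 → 3; n=6 → 6; n=7 → 10.
Orbitals: 1 + 3 + 6 + 10 = 20. Including both spin states (m_s = ±1/2) gives 2 × 20 = 40 states.

40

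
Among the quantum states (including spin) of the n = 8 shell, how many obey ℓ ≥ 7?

Go through ℓ = 0, …, 7 (the values permitted for n = 8).
The (ℓ, m_ℓ) pairs meeting ℓ ≥ 7 give: ℓ=7 → 15.
Orbitals: 15. Each orbital carries two spin states, so 15 × 2 = 30 states.

30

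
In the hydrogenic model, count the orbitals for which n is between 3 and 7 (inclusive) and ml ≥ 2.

35

Count contributing orbitals for each principal shell:
n=3 → 1; n=4 → 3; n=5 → 6; n=6 → 10; n=7 → 15.
Total orbitals: 1 + 3 + 6 + 10 + 15 = 35.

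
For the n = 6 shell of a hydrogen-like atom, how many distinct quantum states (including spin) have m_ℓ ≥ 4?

Go through ℓ = 0, …, 5 (the values permitted for n = 6).
Contributions: ℓ=4 → 1; ℓ=5 → 2.
Orbitals: 1 + 2 = 3. Each orbital carries two spin states, so 3 × 2 = 6 states.

6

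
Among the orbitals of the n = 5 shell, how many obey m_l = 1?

For n = 5, l ranges over 0 … 4.
Per l-value: l=1 → 1; l=2 → 1; l=3 → 1; l=4 → 1.
Total orbitals: 1 + 1 + 1 + 1 = 4.

4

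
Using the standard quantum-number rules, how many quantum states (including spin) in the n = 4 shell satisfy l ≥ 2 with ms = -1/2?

12

With n = 4 the allowed l are 0, 1, …, 3.
Per l-value: l=2 → 5; l=3 → 7.
Orbitals: 5 + 7 = 12. With ms fixed to a single value there is one state per orbital, giving 12 states.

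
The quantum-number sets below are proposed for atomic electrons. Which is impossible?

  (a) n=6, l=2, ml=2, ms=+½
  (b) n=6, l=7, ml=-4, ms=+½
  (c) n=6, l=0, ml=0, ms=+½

(b) has l = 7 ≥ n = 6, violating 0 ≤ l ≤ n−1.
The remaining sets (a), (c) satisfy all four rules.

(b)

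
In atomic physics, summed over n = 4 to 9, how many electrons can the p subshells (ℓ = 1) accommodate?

36

A p subshell (ℓ = 1) exists for every n ≥ 2, so shells n = 4, 5, 6, 7, 8, 9 each contribute one — 6 subshells.
Since each p subshell holds 2(2·1+1) = 6 electrons, the total is 6 × 6 = 36.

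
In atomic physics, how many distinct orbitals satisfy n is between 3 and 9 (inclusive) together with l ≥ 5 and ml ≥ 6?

For each n in the range, tally the orbitals obeying l ≥ 5 and ml ≥ 6:
n=7 → 1; n=8 → 3; n=9 → 6.
Total orbitals: 1 + 3 + 6 = 10.

10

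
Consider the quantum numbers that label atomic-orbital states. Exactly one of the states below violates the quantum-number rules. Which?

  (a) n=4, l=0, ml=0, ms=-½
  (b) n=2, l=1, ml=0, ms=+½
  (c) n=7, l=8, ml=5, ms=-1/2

(c) has l = 8 ≥ n = 7, violating 0 ≤ l ≤ n−1.
The remaining sets (a), (b) satisfy all four rules.

(c)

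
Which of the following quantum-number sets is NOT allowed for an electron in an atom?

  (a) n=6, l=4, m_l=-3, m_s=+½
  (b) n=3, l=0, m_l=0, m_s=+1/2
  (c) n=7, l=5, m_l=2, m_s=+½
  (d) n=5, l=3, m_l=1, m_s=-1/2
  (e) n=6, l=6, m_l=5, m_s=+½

(e) has l = 6 ≥ n = 6, violating 0 ≤ l ≤ n−1.
The remaining sets (a), (b), (c), (d) satisfy all four rules.

(e)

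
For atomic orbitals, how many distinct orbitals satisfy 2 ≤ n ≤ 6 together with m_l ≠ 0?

For each n in the range, tally the orbitals obeying m_l ≠ 0:
n=2 → 2; n=3 → 6; n=4 → 12; n=5 → 20; n=6 → 30.
Total orbitals: 2 + 6 + 12 + 20 + 30 = 70.

70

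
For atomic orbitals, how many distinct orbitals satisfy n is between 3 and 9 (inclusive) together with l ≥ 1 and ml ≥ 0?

For each n in the range, tally the orbitals obeying l ≥ 1 and ml ≥ 0:
n=3 → 5; n=4 → 9; n=5 → 14; n=6 → 20; n=7 → 27; n=8 → 35; n=9 → 44.
Total orbitals: 5 + 9 + 14 + 20 + 27 + 35 + 44 = 154.

154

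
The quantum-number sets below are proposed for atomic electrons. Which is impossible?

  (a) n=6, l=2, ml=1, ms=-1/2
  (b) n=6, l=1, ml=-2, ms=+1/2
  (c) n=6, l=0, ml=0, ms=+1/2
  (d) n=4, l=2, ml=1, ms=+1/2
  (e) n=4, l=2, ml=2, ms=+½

(b) has |ml| = 2 > l = 1, violating −l ≤ ml ≤ l.
The remaining sets (a), (c), (d), (e) satisfy all four rules.

(b)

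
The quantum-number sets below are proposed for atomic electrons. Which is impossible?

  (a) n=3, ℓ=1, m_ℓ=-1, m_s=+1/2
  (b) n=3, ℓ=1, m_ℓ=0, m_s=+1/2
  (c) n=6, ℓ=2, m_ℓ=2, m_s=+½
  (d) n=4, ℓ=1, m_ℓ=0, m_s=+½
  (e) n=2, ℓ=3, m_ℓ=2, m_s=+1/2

(e)

(e) has ℓ = 3 ≥ n = 2, violating 0 ≤ ℓ ≤ n−1.
The remaining sets (a), (b), (c), (d) satisfy all four rules.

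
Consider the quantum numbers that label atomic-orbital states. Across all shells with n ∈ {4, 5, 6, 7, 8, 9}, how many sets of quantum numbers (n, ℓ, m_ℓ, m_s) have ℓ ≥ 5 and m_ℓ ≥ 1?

Work shell by shell — for each n, count the (ℓ, m_ℓ) pairs that satisfy ℓ ≥ 5 and m_ℓ ≥ 1:
n=6 → 5; n=7 → 11; n=8 → 18; n=9 → 26.
Orbitals: 5 + 11 + 18 + 26 = 60. Including both spin states (m_s = ±1/2) gives 2 × 60 = 120 states.

120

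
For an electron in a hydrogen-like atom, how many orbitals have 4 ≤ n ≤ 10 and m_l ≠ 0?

Count contributing orbitals for each principal shell:
n=4 → 12; n=5 → 20; n=6 → 30; n=7 → 42; n=8 → 56; n=9 → 72; n=10 → 90.
Total orbitals: 12 + 20 + 30 + 42 + 56 + 72 + 90 = 322.

322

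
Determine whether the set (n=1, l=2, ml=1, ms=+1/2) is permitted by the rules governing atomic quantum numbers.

Invalid

The orbital quantum number must satisfy 0 ≤ l ≤ n−1. With n = 1 the allowed l values are 0, so l = 2 is out of range.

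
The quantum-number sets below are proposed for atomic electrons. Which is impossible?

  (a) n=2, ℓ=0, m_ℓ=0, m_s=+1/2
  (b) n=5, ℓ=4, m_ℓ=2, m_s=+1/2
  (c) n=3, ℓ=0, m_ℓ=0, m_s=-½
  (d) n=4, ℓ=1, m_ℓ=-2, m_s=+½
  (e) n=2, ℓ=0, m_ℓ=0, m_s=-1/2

(d)

(d) has |m_ℓ| = 2 > ℓ = 1, violating −ℓ ≤ m_ℓ ≤ ℓ.
The remaining sets (a), (b), (c), (e) satisfy all four rules.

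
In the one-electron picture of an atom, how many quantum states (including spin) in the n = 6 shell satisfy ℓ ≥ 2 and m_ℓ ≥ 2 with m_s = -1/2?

10

The n = 6 shell has ℓ = 0 through 5; check each.
The (ℓ, m_ℓ) pairs meeting ℓ ≥ 2 and m_ℓ ≥ 2 give: ℓ=2 → 1; ℓ=3 → 2; ℓ=4 → 3; ℓ=5 → 4.
Orbitals: 1 + 2 + 3 + 4 = 10. With m_s fixed to a single value there is one state per orbital, giving 10 states.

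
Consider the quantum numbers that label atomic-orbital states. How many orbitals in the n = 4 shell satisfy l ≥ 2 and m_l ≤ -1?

5

Contributions: l=2 → 2; l=3 → 3.
Total orbitals: 2 + 3 = 5.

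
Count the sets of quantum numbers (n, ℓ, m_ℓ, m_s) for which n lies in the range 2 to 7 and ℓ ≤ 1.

Go shell by shell, enumerating (ℓ, m_ℓ) with ℓ ≤ 1:
n=2 → 4; n=3 → 4; n=4 → 4; n=5 → 4; n=6 → 4; n=7 → 4.
Orbitals: 4 + 4 + 4 + 4 + 4 + 4 = 24. Including both spin states (m_s = ±1/2) gives 2 × 24 = 48 states.

48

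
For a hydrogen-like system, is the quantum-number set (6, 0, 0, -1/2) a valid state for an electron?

Valid

n = 6 is a positive integer. l = 0 satisfies 0 ≤ l ≤ n−1 = 5. ml = 0 lies in the range −l … +l (here 0). ms = -1/2 is one of ±1/2.
All four constraints are satisfied.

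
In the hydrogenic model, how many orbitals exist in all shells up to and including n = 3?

Total orbitals = 1² + 2² + 3² = 14.

14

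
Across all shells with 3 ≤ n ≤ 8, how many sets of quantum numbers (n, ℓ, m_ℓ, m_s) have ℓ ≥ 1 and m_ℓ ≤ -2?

Work shell by shell — for each n, count the (ℓ, m_ℓ) pairs that satisfy ℓ ≥ 1 and m_ℓ ≤ -2:
n=3 → 1; n=4 → 3; n=5 → 6; n=6 → 10; n=7 → 15; n=8 → 21.
Orbitals: 1 + 3 + 6 + 10 + 15 + 21 = 56. Including both spin states (m_s = ±1/2) gives 2 × 56 = 112 states.

112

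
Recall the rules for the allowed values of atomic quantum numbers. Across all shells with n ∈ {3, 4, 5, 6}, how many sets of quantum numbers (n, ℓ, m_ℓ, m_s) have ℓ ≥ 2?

Go shell by shell, enumerating (ℓ, m_ℓ) with ℓ ≥ 2:
n=3 → 5; n=4 → 12; n=5 → 21; n=6 → 32.
Orbitals: 5 + 12 + 21 + 32 = 70. Including both spin states (m_s = ±1/2) gives 2 × 70 = 140 states.

140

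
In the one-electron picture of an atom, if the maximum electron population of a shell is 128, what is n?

n = 8

2n² = 128 ⇒ n² = 64 ⇒ n = 8.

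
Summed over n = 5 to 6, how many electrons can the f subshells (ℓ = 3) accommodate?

28

An f subshell (ℓ = 3) exists for every n ≥ 4, so shells n = 5, 6 each contribute one — 2 subshells.
Since each f subshell holds 2(2·3+1) = 14 electrons, the total is 2 × 14 = 28.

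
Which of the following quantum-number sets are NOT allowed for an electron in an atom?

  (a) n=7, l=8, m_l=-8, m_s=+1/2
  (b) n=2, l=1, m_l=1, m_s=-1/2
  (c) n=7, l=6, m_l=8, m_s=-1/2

(a) has l = 8 ≥ n = 7, violating 0 ≤ l ≤ n−1.
(c) has |m_l| = 8 > l = 6, violating −l ≤ m_l ≤ l.
The remaining set (b) satisfies all four rules.

(a) and (c)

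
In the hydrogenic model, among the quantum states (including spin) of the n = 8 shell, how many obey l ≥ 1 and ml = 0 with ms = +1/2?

7

The n = 8 shell has l = 0 through 7; check each.
Orbitals with l ≥ 1 and ml = 0, by l: l=1 → 1; l=2 → 1; l=3 → 1; l=4 → 1; l=5 → 1; l=6 → 1; l=7 → 1.
Orbitals: 1 + 1 + 1 + 1 + 1 + 1 + 1 = 7. With ms fixed to a single value there is one state per orbital, giving 7 states.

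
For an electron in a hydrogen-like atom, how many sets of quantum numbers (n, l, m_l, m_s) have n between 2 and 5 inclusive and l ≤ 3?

90

Work shell by shell — for each n, count the (l, m_l) pairs that satisfy l ≤ 3:
n=2 → 4; n=3 → 9; n=4 → 16; n=5 → 16.
Orbitals: 4 + 9 + 16 + 16 = 45. Including both spin states (m_s = ±1/2) gives 2 × 45 = 90 states.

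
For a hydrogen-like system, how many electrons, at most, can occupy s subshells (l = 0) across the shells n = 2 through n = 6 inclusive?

10

An s subshell (l = 0) exists for every n ≥ 1, so shells n = 2, 3, 4, 5, 6 each contribute one — 5 subshells.
Since each s subshell holds 2(2·0+1) = 2 electrons, the total is 5 × 2 = 10.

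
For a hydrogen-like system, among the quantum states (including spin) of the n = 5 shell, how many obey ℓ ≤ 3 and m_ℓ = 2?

4

Go through ℓ = 0, …, 4 (the values permitted for n = 5).
Contributions: ℓ=2 → 1; ℓ=3 → 1.
Orbitals: 1 + 1 = 2. Each orbital carries two spin states, so 2 × 2 = 4 states.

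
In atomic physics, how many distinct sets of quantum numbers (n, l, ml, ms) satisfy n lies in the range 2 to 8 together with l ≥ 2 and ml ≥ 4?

Work shell by shell — for each n, count the (l, ml) pairs that satisfy l ≥ 2 and ml ≥ 4:
n=5 → 1; n=6 → 3; n=7 → 6; n=8 → 10.
Orbitals: 1 + 3 + 6 + 10 = 20. Including both spin states (ms = ±1/2) gives 2 × 20 = 40 states.

40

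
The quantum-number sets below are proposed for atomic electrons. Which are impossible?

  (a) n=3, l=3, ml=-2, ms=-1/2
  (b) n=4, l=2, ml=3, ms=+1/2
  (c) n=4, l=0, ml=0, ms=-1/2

(a) has l = 3 ≥ n = 3, violating 0 ≤ l ≤ n−1.
(b) has |ml| = 3 > l = 2, violating −l ≤ ml ≤ l.
The remaining set (c) satisfies all four rules.

(a) and (b)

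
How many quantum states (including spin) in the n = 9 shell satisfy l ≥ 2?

154

Go through l = 0, …, 8 (the values permitted for n = 9).
Per l-value: l=2 → 5; l=3 → 7; l=4 → 9; l=5 → 11; l=6 → 13; l=7 → 15; l=8 → 17.
Orbitals: 5 + 7 + 9 + 11 + 13 + 15 + 17 = 77. Each orbital carries two spin states, so 77 × 2 = 154 states.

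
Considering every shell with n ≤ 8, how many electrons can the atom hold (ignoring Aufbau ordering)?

Total orbitals = 1² + 2² + 3² + 4² + 5² + 6² + 7² + 8² = 204. Doubling for spin gives 408 electrons.

408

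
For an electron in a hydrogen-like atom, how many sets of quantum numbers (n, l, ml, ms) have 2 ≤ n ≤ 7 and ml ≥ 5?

Per-shell orbital counts meeting the constraint:
n=6 → 1; n=7 → 3.
Orbitals: 1 + 3 = 4. Including both spin states (ms = ±1/2) gives 2 × 4 = 8 states.

8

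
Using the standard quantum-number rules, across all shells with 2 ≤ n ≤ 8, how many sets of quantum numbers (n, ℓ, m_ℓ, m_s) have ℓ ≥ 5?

Count contributing orbitals for each principal shell:
n=6 → 11; n=7 → 24; n=8 → 39.
Orbitals: 11 + 24 + 39 = 74. Including both spin states (m_s = ±1/2) gives 2 × 74 = 148 states.

148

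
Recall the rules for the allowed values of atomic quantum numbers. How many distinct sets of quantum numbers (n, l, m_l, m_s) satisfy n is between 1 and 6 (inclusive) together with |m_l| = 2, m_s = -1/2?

Treat each shell separately and count matching orbitals:
n=3 → 2; n=4 → 4; n=5 → 6; n=6 → 8.
Orbitals: 2 + 4 + 6 + 8 = 20. With m_s fixed to -1/2 there is one state per orbital, so 20 states.

20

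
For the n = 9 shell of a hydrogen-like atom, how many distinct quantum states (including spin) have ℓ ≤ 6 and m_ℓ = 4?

Go through ℓ = 0, …, 8 (the values permitted for n = 9).
Per ℓ-value: ℓ=4 → 1; ℓ=5 → 1; ℓ=6 → 1.
Orbitals: 1 + 1 + 1 = 3. Each orbital carries two spin states, so 3 × 2 = 6 states.

6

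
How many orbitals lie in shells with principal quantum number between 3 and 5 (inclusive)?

Shell n has n² orbitals: 3²=9 + 4²=16 + 5²=25 = 50 orbitals.

50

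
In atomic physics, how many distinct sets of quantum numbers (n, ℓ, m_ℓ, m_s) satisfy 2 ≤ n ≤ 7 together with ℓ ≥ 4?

124

For each n in the range, tally the orbitals obeying ℓ ≥ 4:
n=5 → 9; n=6 → 20; n=7 → 33.
Orbitals: 9 + 20 + 33 = 62. Including both spin states (m_s = ±1/2) gives 2 × 62 = 124 states.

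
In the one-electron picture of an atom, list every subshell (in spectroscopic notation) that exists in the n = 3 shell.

For n = 3, l runs from 0 to 2. In spectroscopic notation l = 0,1,2,… ↔ s,p,d,f,g,h,i, so the subshells are 3s, 3p, 3d.

3s, 3p, 3d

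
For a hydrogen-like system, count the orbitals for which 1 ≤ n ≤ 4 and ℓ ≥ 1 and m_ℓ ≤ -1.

Go shell by shell, enumerating (ℓ, m_ℓ) with ℓ ≥ 1 and m_ℓ ≤ -1:
n=2 → 1; n=3 → 3; n=4 → 6.
Total orbitals: 1 + 3 + 6 = 10.

10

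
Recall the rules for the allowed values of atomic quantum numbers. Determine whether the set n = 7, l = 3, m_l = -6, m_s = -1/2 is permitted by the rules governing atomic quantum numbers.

Invalid

The magnetic quantum number must satisfy −l ≤ m_l ≤ l. With l = 3, m_l can only be -3, -2, -1, 0, 1, 2, 3, so m_l = -6 is forbidden.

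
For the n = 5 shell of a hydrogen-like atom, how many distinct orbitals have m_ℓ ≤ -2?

The n = 5 shell has ℓ = 0 through 4; check each.
Orbitals with m_ℓ ≤ -2, by ℓ: ℓ=2 → 1; ℓ=3 → 2; ℓ=4 → 3.
Total orbitals: 1 + 2 + 3 = 6.

6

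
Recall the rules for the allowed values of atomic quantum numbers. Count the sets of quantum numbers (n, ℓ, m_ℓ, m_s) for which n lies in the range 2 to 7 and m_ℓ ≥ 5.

8

Go shell by shell, enumerating (ℓ, m_ℓ) with m_ℓ ≥ 5:
n=6 → 1; n=7 → 3.
Orbitals: 1 + 3 = 4. Including both spin states (m_s = ±1/2) gives 2 × 4 = 8 states.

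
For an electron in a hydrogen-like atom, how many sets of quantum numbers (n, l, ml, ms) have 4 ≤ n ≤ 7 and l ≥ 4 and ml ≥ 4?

20

Go shell by shell, enumerating (l, ml) with l ≥ 4 and ml ≥ 4:
n=5 → 1; n=6 → 3; n=7 → 6.
Orbitals: 1 + 3 + 6 = 10. Including both spin states (ms = ±1/2) gives 2 × 10 = 20 states.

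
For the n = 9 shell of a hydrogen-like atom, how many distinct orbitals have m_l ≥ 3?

The n = 9 shell has l = 0 through 8; check each.
The (l, m_l) pairs meeting m_l ≥ 3 give: l=3 → 1; l=4 → 2; l=5 → 3; l=6 → 4; l=7 → 5; l=8 → 6.
Total orbitals: 1 + 2 + 3 + 4 + 5 + 6 = 21.

21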